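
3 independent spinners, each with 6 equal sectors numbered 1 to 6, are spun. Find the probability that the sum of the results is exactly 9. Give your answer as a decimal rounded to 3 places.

There are 6^3 = 216 equally likely outcomes.
The number of ordered 3-tuples from {1,…,6} summing to 9 is 25.
P(sum = 9) = 25/216 ≈ 0.116.

0.116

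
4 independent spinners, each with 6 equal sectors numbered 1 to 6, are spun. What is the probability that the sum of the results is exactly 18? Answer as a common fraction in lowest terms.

5/81

There are 6^4 = 1296 equally likely outcomes.
The number of ordered 4-tuples from {1,…,6} summing to 18 is 80.
P(sum = 18) = 80/1296 = 5/81.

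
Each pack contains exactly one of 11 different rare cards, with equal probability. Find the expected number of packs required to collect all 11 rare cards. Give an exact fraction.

83711/2520

After i distinct types are collected, each trial gives a new one with probability (11−i)/11, so the expected wait for the next new type is 11/(11−i).
E = 11/11 + 11/10 + 11/9 + 11/8 + 11/7 + 11/6 + 11/5 + 11/4 + 11/3 + 11/2 + 11/1 = 83711/2520.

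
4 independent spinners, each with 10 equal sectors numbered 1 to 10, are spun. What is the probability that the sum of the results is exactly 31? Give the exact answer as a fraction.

There are 10^4 = 10000 equally likely outcomes.
The number of ordered 4-tuples from {1,…,10} summing to 31 is 220.
P(sum = 31) = 220/10000 = 11/500.

11/500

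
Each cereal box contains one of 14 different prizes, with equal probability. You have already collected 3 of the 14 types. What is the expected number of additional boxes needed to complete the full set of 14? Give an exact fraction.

83711/1980

Starting from 3 distinct types, each trial gives a new one with probability (14−i)/14 when i types are held, so the wait for the next new type is 14/(14−i).
E = 14/11 + 14/10 + 14/9 + 14/8 + 14/7 + 14/6 + 14/5 + 14/4 + 14/3 + 14/2 + 14/1 = 83711/1980.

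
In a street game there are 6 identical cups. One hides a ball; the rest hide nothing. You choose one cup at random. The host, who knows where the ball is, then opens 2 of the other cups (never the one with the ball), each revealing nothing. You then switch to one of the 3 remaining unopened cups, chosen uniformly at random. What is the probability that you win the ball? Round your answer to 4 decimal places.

0.2778

Your original cup holds the ball with probability 1/6, so the other 5 collectively hold it with probability 5/6.
The host can always find 2 empty cups to open, so the reveals don't change that 5/6; it is now spread over the 3 remaining unopened cups.
P(win by switching) = (5/6) · (1/3) = 5/18 ≈ 0.2778.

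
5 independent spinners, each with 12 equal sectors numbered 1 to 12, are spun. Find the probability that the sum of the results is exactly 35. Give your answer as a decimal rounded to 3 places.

0.048

There are 12^5 = 248832 equally likely outcomes.
The number of ordered 5-tuples from {1,…,12} summing to 35 is 11901.
P(sum = 35) = 11901/248832 = 3967/82944 ≈ 0.048.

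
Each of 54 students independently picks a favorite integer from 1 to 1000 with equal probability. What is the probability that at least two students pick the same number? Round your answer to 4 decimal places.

It's easier to compute the probability that all 54 are distinct.
P(all distinct) = 1000/1000 · 999/1000 · ··· · 947/1000 ≈ 0.2329.
So the probability of at least one match is 1 − 0.2329 = 0.7671.

0.7671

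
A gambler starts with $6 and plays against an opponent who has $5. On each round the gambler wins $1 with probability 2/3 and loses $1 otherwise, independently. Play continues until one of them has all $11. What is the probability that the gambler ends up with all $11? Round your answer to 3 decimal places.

Let r = q/p = (1/3)/(2/3) = 1/2. The recurrence P(i) = p·P(i+1) + q·P(i−1) with P(0)=0, P(11)=1 gives P(i) = (1 − r^i)/(1 − r^11).
P(6) = (1 − (1/2)^6) / (1 − (1/2)^11) = 2016/2047 ≈ 0.985.

0.985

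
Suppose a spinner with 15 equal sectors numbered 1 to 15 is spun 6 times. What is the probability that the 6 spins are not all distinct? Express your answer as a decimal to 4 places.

P(all 6 different) = 15/15 · 14/15 · ··· · 10/15 ≈ 0.3164.
P(at least two equal) = 1 − 0.3164 = 0.6836.

0.6836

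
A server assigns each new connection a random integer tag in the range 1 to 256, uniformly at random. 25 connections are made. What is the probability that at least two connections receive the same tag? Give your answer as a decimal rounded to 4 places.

0.7021

It's easier to compute the probability that all 25 are distinct.
P(all distinct) = 256/256 · 255/256 · ··· · 232/256 ≈ 0.2979.
So the probability of at least one match is 1 − 0.2979 = 0.7021.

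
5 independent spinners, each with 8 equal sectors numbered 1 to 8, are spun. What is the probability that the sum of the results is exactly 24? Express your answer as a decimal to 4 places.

0.0726

There are 8^5 = 32768 equally likely outcomes.
The number of ordered 5-tuples from {1,…,8} summing to 24 is 2380.
P(sum = 24) = 2380/32768 = 595/8192 ≈ 0.0726.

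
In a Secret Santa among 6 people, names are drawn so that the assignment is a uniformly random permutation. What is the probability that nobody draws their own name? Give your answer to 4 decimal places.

0.3681

This is the derangement probability: permutations of 6 with no fixed point.
D(6) = 6! · (1 − 1/1! + 1/2! − ··· + (−1)^6/6!) = 265.
P = 265/720 = 53/144 ≈ 0.3681.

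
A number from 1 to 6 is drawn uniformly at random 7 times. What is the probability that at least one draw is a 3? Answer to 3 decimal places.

P(no draw is a 3) = (5/6)^7 ≈ 0.279.
P(at least one) = 1 − 0.279 = 0.721.

0.721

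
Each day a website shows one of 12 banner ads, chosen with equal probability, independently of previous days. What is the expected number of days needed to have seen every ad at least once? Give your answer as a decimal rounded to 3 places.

After i distinct types are collected, each trial gives a new one with probability (12−i)/12, so the expected wait for the next new type is 12/(12−i).
E = 12/12 + 12/11 + 12/10 + 12/9 + 12/8 + 12/7 + 12/6 + 12/5 + 12/4 + 12/3 + 12/2 + 12/1 = 86021/2310 ≈ 37.239.

37.239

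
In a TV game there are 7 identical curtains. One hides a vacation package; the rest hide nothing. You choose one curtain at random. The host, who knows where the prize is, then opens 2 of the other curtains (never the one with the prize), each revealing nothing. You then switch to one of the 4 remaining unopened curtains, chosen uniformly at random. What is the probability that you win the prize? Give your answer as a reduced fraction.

Your original curtain holds the prize with probability 1/7, so the other 6 collectively hold it with probability 6/7.
The host can always find 2 empty curtains to open, so the reveals don't change that 6/7; it is now spread over the 4 remaining unopened curtains.
P(win by switching) = (6/7) · (1/4) = 3/14.

3/14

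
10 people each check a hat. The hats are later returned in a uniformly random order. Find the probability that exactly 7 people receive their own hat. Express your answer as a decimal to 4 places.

0.0001

Choose which 7 of the 10 are fixed: C(10,7) = 120 ways.
The remaining 3 must have no fixed point: D(3) = 2.
P = 120·2/3628800 = 1/15120 ≈ 0.0001.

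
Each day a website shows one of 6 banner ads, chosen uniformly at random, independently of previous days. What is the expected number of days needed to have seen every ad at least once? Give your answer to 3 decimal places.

14.700

After i distinct types are collected, each trial gives a new one with probability (6−i)/6, so the expected wait for the next new type is 6/(6−i).
E = 6/6 + 6/5 + 6/4 + 6/3 + 6/2 + 6/1 = 147/10 ≈ 14.700.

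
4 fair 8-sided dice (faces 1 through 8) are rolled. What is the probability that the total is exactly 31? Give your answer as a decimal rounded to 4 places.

0.0010

There are 8^4 = 4096 equally likely outcomes.
The number of ordered 4-tuples from {1,…,8} summing to 31 is 4.
P(sum = 31) = 4/4096 = 1/1024 ≈ 0.0010.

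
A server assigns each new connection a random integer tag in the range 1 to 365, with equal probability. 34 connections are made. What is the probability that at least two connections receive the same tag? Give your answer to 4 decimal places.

It's easier to compute the probability that all 34 are distinct.
P(all distinct) = 365/365 · 364/365 · ··· · 332/365 ≈ 0.2047.
So the probability of at least one match is 1 − 0.2047 = 0.7953.

0.7953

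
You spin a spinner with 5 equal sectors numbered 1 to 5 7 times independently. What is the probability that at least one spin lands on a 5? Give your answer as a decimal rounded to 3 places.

P(no spin lands on a 5) = (4/5)^7 ≈ 0.210.
P(at least one) = 1 − 0.210 = 0.790.

0.790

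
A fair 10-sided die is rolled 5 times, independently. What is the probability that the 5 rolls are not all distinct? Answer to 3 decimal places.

0.698

P(all 5 different) = 10/10 · 9/10 · ··· · 6/10 ≈ 0.302.
P(at least two equal) = 1 − 0.302 = 0.698.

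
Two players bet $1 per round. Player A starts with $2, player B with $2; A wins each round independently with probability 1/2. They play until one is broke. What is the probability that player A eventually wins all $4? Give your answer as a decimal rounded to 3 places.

With a fair step, P(i) = ½P(i−1) + ½P(i+1) with P(0)=0, P(4)=1 has the linear solution P(i) = i/4.
P(2) = 2/4 = 1/2 ≈ 0.500.

0.500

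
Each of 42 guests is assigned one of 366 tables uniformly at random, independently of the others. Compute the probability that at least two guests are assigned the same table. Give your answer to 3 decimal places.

It's easier to compute the probability that all 42 are distinct.
P(all distinct) = 366/366 · 365/366 · ··· · 325/366 ≈ 0.087.
So the probability of at least one match is 1 − 0.087 = 0.913.

0.913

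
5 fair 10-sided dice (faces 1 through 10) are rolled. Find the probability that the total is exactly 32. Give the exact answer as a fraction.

There are 10^5 = 100000 equally likely outcomes.
The number of ordered 5-tuples from {1,…,10} summing to 32 is 4840.
P(sum = 32) = 4840/100000 = 121/2500.

121/2500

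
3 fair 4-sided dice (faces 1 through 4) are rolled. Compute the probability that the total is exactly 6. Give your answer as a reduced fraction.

5/32

There are 4^3 = 64 equally likely outcomes.
The number of ordered 3-tuples from {1,…,4} summing to 6 is 10.
P(sum = 6) = 10/64 = 5/32.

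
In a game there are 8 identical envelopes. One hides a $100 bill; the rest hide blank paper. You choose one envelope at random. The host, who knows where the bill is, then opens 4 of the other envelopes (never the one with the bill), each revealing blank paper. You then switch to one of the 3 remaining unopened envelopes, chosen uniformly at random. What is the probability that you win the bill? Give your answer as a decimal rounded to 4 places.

Your original envelope holds the bill with probability 1/8, so the other 7 collectively hold it with probability 7/8.
The host can always find 4 empty envelopes to open, so the reveals don't change that 7/8; it is now spread over the 3 remaining unopened envelopes.
P(win by switching) = (7/8) · (1/3) = 7/24 ≈ 0.2917.

0.2917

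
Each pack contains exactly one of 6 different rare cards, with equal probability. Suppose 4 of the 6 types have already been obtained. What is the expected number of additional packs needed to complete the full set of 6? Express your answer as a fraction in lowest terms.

Starting from 4 distinct types, each trial gives a new one with probability (6−i)/6 when i types are held, so the wait for the next new type is 6/(6−i).
E = 6/2 + 6/1 = 9.

9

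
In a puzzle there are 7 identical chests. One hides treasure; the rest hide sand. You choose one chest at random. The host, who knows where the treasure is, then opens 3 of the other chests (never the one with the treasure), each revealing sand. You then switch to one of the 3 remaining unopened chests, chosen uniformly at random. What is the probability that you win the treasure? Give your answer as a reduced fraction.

Your original chest holds the treasure with probability 1/7, so the other 6 collectively hold it with probability 6/7.
The host can always find 3 empty chests to open, so the reveals don't change that 6/7; it is now spread over the 3 remaining unopened chests.
P(win by switching) = (6/7) · (1/3) = 2/7.

2/7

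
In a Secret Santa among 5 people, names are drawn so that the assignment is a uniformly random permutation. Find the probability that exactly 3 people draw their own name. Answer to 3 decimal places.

0.083

Choose which 3 of the 5 are fixed: C(5,3) = 10 ways.
The remaining 2 must have no fixed point: D(2) = 1.
P = 10·1/120 = 1/12 ≈ 0.083.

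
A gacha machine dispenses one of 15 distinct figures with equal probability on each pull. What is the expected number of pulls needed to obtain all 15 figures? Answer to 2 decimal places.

After i distinct types are collected, each trial gives a new one with probability (15−i)/15, so the expected wait for the next new type is 15/(15−i).
E = 15/15 + 15/14 + 15/13 + 15/12 + 15/11 + 15/10 + 15/9 + 15/8 + 15/7 + 15/6 + 15/5 + 15/4 + 15/3 + 15/2 + 15/1 = 1195757/24024 ≈ 49.77.

49.77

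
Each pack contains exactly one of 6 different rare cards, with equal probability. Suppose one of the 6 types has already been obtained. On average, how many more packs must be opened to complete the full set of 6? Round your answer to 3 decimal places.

13.700

Starting from 1 distinct type, each trial gives a new one with probability (6−i)/6 when i types are held, so the wait for the next new type is 6/(6−i).
E = 6/5 + 6/4 + 6/3 + 6/2 + 6/1 = 137/10 ≈ 13.700.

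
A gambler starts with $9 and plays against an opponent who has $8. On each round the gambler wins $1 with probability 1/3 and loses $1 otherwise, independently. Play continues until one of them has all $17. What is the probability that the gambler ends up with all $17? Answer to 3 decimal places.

0.004

Let r = q/p = (2/3)/(1/3) = 2. The recurrence P(i) = p·P(i+1) + q·P(i−1) with P(0)=0, P(17)=1 gives P(i) = (1 − r^i)/(1 − r^17).
P(9) = (1 − (2)^9) / (1 − (2)^17) = 511/131071 ≈ 0.004.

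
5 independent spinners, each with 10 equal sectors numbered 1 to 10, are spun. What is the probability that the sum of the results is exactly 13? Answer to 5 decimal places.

There are 10^5 = 100000 equally likely outcomes.
The number of ordered 5-tuples from {1,…,10} summing to 13 is 495.
P(sum = 13) = 495/100000 = 99/20000 ≈ 0.00495.

0.00495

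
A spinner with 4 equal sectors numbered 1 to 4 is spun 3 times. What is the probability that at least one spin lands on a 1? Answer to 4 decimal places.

P(no spin lands on a 1) = (3/4)^3 ≈ 0.4219.
P(at least one) = 1 − 0.4219 = 0.5781.

0.5781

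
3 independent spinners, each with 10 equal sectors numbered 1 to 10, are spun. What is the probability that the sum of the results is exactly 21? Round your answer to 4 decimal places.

There are 10^3 = 1000 equally likely outcomes.
The number of ordered 3-tuples from {1,…,10} summing to 21 is 55.
P(sum = 21) = 55/1000 = 11/200 ≈ 0.0550.

0.0550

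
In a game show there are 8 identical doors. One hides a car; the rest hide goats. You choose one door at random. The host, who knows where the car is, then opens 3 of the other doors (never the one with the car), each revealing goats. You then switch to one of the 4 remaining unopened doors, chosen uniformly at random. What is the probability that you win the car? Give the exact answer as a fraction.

7/32

Your original door holds the car with probability 1/8, so the other 7 collectively hold it with probability 7/8.
The host can always find 3 empty doors to open, so the reveals don't change that 7/8; it is now spread over the 4 remaining unopened doors.
P(win by switching) = (7/8) · (1/4) = 7/32.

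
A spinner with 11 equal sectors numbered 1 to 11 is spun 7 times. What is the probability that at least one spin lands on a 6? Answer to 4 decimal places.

0.4868

P(no spin lands on a 6) = (10/11)^7 ≈ 0.5132.
P(at least one) = 1 − 0.5132 = 0.4868.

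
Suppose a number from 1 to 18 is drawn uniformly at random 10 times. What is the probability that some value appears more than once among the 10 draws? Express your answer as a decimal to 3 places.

0.956

P(all 10 different) = 18/18 · 17/18 · ··· · 9/18 ≈ 0.044.
P(at least two equal) = 1 − 0.044 = 0.956.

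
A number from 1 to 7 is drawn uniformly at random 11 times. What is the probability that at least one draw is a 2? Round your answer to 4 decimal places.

P(no draw is a 2) = (6/7)^11 ≈ 0.1835.
P(at least one) = 1 − 0.1835 = 0.8165.

0.8165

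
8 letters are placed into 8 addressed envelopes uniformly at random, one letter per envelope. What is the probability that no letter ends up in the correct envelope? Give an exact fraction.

This is the derangement probability: permutations of 8 with no fixed point.
D(8) = 8! · (1 − 1/1! + 1/2! − ··· + (−1)^8/8!) = 14833.
P = 14833/40320 = 2119/5760.

2119/5760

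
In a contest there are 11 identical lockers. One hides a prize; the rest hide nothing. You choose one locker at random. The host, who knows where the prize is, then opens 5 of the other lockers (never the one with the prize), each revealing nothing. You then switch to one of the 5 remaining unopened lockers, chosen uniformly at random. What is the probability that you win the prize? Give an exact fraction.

Your original locker holds the prize with probability 1/11, so the other 10 collectively hold it with probability 10/11.
The host can always find 5 empty lockers to open, so the reveals don't change that 10/11; it is now spread over the 5 remaining unopened lockers.
P(win by switching) = (10/11) · (1/5) = 2/11.

2/11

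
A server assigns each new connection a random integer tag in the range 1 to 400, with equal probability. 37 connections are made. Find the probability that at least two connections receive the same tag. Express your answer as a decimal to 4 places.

It's easier to compute the probability that all 37 are distinct.
P(all distinct) = 400/400 · 399/400 · ··· · 364/400 ≈ 0.1794.
So the probability of at least one match is 1 − 0.1794 = 0.8206.

0.8206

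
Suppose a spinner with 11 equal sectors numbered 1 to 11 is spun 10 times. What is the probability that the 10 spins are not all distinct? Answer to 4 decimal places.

0.9985

P(all 10 different) = 11/11 · 10/11 · ··· · 2/11 ≈ 0.0015.
P(at least two equal) = 1 − 0.0015 = 0.9985.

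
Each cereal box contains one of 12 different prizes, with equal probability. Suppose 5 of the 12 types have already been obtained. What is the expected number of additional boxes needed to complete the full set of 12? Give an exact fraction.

1089/35

Starting from 5 distinct types, each trial gives a new one with probability (12−i)/12 when i types are held, so the wait for the next new type is 12/(12−i).
E = 12/7 + 12/6 + 12/5 + 12/4 + 12/3 + 12/2 + 12/1 = 1089/35.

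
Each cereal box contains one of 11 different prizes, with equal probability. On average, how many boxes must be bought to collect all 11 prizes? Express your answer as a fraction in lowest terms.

After i distinct types are collected, each trial gives a new one with probability (11−i)/11, so the expected wait for the next new type is 11/(11−i).
E = 11/11 + 11/10 + 11/9 + 11/8 + 11/7 + 11/6 + 11/5 + 11/4 + 11/3 + 11/2 + 11/1 = 83711/2520.

83711/2520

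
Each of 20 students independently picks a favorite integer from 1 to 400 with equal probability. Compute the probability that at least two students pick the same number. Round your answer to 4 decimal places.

0.3830

It's easier to compute the probability that all 20 are distinct.
P(all distinct) = 400/400 · 399/400 · ··· · 381/400 ≈ 0.6170.
So the probability of at least one match is 1 − 0.6170 = 0.3830.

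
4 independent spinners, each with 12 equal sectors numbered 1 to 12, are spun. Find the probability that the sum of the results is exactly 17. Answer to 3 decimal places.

0.026

There are 12^4 = 20736 equally likely outcomes.
The number of ordered 4-tuples from {1,…,12} summing to 17 is 544.
P(sum = 17) = 544/20736 = 17/648 ≈ 0.026.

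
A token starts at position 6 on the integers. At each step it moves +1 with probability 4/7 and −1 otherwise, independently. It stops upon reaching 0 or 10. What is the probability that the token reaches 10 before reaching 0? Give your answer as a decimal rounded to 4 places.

Let r = q/p = (3/7)/(4/7) = 3/4. The recurrence P(i) = p·P(i+1) + q·P(i−1) with P(0)=0, P(10)=1 gives P(i) = (1 − r^i)/(1 − r^10).
P(6) = (1 − (3/4)^6) / (1 − (3/4)^10) = 123136/141361 ≈ 0.8711.

0.8711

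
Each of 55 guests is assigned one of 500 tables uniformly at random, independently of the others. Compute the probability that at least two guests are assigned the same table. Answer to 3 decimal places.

It's easier to compute the probability that all 55 are distinct.
P(all distinct) = 500/500 · 499/500 · ··· · 446/500 ≈ 0.046.
So the probability of at least one match is 1 − 0.046 = 0.954.

0.954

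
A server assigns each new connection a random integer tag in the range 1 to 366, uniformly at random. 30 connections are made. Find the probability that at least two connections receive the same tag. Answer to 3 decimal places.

It's easier to compute the probability that all 30 are distinct.
P(all distinct) = 366/366 · 365/366 · ··· · 337/366 ≈ 0.295.
So the probability of at least one match is 1 − 0.295 = 0.705.

0.705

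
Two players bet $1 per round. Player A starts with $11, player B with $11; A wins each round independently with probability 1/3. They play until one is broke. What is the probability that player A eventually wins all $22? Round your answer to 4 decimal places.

Let r = q/p = (2/3)/(1/3) = 2. The recurrence P(i) = p·P(i+1) + q·P(i−1) with P(0)=0, P(22)=1 gives P(i) = (1 − r^i)/(1 − r^22).
P(11) = (1 − (2)^11) / (1 − (2)^22) = 1/2049 ≈ 0.0005.

0.0005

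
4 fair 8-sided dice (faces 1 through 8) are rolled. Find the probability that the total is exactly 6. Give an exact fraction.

There are 8^4 = 4096 equally likely outcomes.
The number of ordered 4-tuples from {1,…,8} summing to 6 is 10.
P(sum = 6) = 10/4096 = 5/2048.

5/2048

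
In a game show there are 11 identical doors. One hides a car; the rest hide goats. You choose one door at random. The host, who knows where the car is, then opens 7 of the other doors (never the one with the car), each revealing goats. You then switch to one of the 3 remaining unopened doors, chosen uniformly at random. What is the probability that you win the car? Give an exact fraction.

Your original door holds the car with probability 1/11, so the other 10 collectively hold it with probability 10/11.
The host can always find 7 empty doors to open, so the reveals don't change that 10/11; it is now spread over the 3 remaining unopened doors.
P(win by switching) = (10/11) · (1/3) = 10/33.

10/33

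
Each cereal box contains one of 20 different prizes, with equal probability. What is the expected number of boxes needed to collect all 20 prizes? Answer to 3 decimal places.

71.955

After i distinct types are collected, each trial gives a new one with probability (20−i)/20, so the expected wait for the next new type is 20/(20−i).
E = 20/20 + 20/19 + 20/18 + 20/17 + 20/16 + 20/15 + 20/14 + 20/13 + 20/12 + 20/11 + 20/10 + 20/9 + 20/8 + 20/7 + 20/6 + 20/5 + 20/4 + 20/3 + 20/2 + 20/1 = 279175675/3879876 ≈ 71.955.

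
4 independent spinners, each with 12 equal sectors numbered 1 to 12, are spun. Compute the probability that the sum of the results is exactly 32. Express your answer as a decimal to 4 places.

0.0400

There are 12^4 = 20736 equally likely outcomes.
The number of ordered 4-tuples from {1,…,12} summing to 32 is 829.
P(sum = 32) = 829/20736 ≈ 0.0400.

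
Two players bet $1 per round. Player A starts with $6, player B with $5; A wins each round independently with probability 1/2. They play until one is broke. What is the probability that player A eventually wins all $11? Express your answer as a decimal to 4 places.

With a fair step, P(i) = ½P(i−1) + ½P(i+1) with P(0)=0, P(11)=1 has the linear solution P(i) = i/11.
P(6) = 6/11 ≈ 0.5455.

0.5455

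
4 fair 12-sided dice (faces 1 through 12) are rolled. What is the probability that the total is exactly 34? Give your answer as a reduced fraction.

There are 12^4 = 20736 equally likely outcomes.
The number of ordered 4-tuples from {1,…,12} summing to 34 is 640.
P(sum = 34) = 640/20736 = 5/162.

5/162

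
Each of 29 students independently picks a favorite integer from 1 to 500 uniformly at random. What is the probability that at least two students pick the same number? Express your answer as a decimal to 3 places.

It's easier to compute the probability that all 29 are distinct.
P(all distinct) = 500/500 · 499/500 · ··· · 472/500 ≈ 0.437.
So the probability of at least one match is 1 − 0.437 = 0.563.

0.563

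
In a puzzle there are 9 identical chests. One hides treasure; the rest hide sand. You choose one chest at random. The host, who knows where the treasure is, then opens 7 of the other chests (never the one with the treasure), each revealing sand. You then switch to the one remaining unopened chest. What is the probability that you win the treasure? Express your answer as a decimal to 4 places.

Your original chest holds the treasure with probability 1/9, so the other 8 collectively hold it with probability 8/9.
The host can always find 7 empty chests to open, so the reveals don't change that 8/9; it is now spread over the 1 remaining unopened chest.
P(win by switching) = (8/9) · (1/1) = 8/9 ≈ 0.8889.

0.8889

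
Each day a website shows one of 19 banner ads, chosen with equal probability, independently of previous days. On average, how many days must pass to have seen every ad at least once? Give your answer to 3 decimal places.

67.407

After i distinct types are collected, each trial gives a new one with probability (19−i)/19, so the expected wait for the next new type is 19/(19−i).
E = 19/19 + 19/18 + 19/17 + 19/16 + 19/15 + 19/14 + 19/13 + 19/12 + 19/11 + 19/10 + 19/9 + 19/8 + 19/7 + 19/6 + 19/5 + 19/4 + 19/3 + 19/2 + 19/1 = 275295799/4084080 ≈ 67.407.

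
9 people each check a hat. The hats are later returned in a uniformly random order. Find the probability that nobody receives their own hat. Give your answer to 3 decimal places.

0.368

This is the derangement probability: permutations of 9 with no fixed point.
D(9) = 9! · (1 − 1/1! + 1/2! − ··· + (−1)^9/9!) = 133496.
P = 133496/362880 = 16687/45360 ≈ 0.368.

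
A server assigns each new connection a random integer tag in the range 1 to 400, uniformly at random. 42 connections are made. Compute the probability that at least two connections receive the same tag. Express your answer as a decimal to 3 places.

It's easier to compute the probability that all 42 are distinct.
P(all distinct) = 400/400 · 399/400 · ··· · 359/400 ≈ 0.107.
So the probability of at least one match is 1 − 0.107 = 0.893.

0.893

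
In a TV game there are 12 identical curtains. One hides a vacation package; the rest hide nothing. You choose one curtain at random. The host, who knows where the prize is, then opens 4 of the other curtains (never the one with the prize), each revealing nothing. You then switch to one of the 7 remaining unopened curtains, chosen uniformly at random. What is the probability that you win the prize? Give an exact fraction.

Your original curtain holds the prize with probability 1/12, so the other 11 collectively hold it with probability 11/12.
The host can always find 4 empty curtains to open, so the reveals don't change that 11/12; it is now spread over the 7 remaining unopened curtains.
P(win by switching) = (11/12) · (1/7) = 11/84.

11/84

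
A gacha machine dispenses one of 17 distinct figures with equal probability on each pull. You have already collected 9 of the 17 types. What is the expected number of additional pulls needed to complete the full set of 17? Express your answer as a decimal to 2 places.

46.20

Starting from 9 distinct types, each trial gives a new one with probability (17−i)/17 when i types are held, so the wait for the next new type is 17/(17−i).
E = 17/8 + 17/7 + 17/6 + 17/5 + 17/4 + 17/3 + 17/2 + 17/1 = 12937/280 ≈ 46.20.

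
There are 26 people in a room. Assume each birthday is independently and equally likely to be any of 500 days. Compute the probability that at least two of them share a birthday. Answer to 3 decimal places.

0.484

It's easier to compute the probability that all 26 are distinct.
P(all distinct) = 500/500 · 499/500 · ··· · 475/500 ≈ 0.516.
So the probability of at least one match is 1 − 0.516 = 0.484.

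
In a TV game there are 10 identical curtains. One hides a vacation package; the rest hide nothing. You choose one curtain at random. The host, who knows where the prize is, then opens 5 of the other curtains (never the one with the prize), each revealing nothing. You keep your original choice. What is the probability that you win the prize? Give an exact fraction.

The host can always open 5 empty curtains regardless of your choice, so the reveals give no information about your original curtain.
P(win by staying) = 1/10.

1/10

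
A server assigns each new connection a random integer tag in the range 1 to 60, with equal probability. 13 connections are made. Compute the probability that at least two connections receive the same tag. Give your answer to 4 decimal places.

0.7537

It's easier to compute the probability that all 13 are distinct.
P(all distinct) = 60/60 · 59/60 · ··· · 48/60 ≈ 0.2463.
So the probability of at least one match is 1 − 0.2463 = 0.7537.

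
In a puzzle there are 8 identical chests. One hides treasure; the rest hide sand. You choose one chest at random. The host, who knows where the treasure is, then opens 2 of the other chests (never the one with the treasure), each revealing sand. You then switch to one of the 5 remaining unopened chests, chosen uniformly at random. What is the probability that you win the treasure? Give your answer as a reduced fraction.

7/40

Your original chest holds the treasure with probability 1/8, so the other 7 collectively hold it with probability 7/8.
The host can always find 2 empty chests to open, so the reveals don't change that 7/8; it is now spread over the 5 remaining unopened chests.
P(win by switching) = (7/8) · (1/5) = 7/40.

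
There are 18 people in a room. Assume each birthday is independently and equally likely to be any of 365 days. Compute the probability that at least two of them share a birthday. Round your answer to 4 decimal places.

It's easier to compute the probability that all 18 are distinct.
P(all distinct) = 365/365 · 364/365 · ··· · 348/365 ≈ 0.6531.
So the probability of at least one match is 1 − 0.6531 = 0.3469.

0.3469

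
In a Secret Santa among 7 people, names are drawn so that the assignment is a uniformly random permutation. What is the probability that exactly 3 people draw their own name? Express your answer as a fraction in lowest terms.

1/16

Choose which 3 of the 7 are fixed: C(7,3) = 35 ways.
The remaining 4 must have no fixed point: D(4) = 9.
P = 35·9/5040 = 1/16.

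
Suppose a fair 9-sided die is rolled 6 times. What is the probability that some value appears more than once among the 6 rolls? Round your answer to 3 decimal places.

P(all 6 different) = 9/9 · 8/9 · ··· · 4/9 ≈ 0.114.
P(at least two equal) = 1 − 0.114 = 0.886.

0.886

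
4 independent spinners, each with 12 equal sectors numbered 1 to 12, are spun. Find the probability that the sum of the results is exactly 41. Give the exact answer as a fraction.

5/864

There are 12^4 = 20736 equally likely outcomes.
The number of ordered 4-tuples from {1,…,12} summing to 41 is 120.
P(sum = 41) = 120/20736 = 5/864.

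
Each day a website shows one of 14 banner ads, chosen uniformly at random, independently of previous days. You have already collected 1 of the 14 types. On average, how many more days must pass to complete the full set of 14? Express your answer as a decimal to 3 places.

44.522

Starting from 1 distinct type, each trial gives a new one with probability (14−i)/14 when i types are held, so the wait for the next new type is 14/(14−i).
E = 14/13 + 14/12 + 14/11 + 14/10 + 14/9 + 14/8 + 14/7 + 14/6 + 14/5 + 14/4 + 14/3 + 14/2 + 14/1 = 1145993/25740 ≈ 44.522.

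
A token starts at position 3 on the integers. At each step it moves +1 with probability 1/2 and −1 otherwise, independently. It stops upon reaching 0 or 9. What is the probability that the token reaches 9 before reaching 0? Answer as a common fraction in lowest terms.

1/3

With a fair step, P(i) = ½P(i−1) + ½P(i+1) with P(0)=0, P(9)=1 has the linear solution P(i) = i/9.
P(3) = 3/9 = 1/3.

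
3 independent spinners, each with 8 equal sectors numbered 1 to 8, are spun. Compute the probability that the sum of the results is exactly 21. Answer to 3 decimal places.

There are 8^3 = 512 equally likely outcomes.
The number of ordered 3-tuples from {1,…,8} summing to 21 is 10.
P(sum = 21) = 10/512 = 5/256 ≈ 0.020.

0.020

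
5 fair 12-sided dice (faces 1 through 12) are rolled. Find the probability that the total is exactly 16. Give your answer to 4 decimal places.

There are 12^5 = 248832 equally likely outcomes.
The number of ordered 5-tuples from {1,…,12} summing to 16 is 1365.
P(sum = 16) = 1365/248832 = 455/82944 ≈ 0.0055.

0.0055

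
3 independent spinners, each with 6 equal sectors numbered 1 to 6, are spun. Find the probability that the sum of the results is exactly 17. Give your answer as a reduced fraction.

There are 6^3 = 216 equally likely outcomes.
The number of ordered 3-tuples from {1,…,6} summing to 17 is 3.
P(sum = 17) = 3/216 = 1/72.

1/72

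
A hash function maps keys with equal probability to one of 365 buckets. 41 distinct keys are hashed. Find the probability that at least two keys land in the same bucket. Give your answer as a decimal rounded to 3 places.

0.903

It's easier to compute the probability that all 41 are distinct.
P(all distinct) = 365/365 · 364/365 · ··· · 325/365 ≈ 0.097.
So the probability of at least one match is 1 − 0.097 = 0.903.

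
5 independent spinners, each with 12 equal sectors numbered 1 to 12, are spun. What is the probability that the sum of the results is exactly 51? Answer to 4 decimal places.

0.0029

There are 12^5 = 248832 equally likely outcomes.
The number of ordered 5-tuples from {1,…,12} summing to 51 is 715.
P(sum = 51) = 715/248832 ≈ 0.0029.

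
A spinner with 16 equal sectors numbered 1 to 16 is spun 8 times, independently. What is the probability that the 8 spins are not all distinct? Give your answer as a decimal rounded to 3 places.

0.879

P(all 8 different) = 16/16 · 15/16 · ··· · 9/16 ≈ 0.121.
P(at least two equal) = 1 − 0.121 = 0.879.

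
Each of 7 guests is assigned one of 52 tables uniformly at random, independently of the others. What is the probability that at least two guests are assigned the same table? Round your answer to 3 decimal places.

It's easier to compute the probability that all 7 are distinct.
P(all distinct) = 52/52 · 51/52 · ··· · 46/52 ≈ 0.656.
So the probability of at least one match is 1 − 0.656 = 0.344.

0.344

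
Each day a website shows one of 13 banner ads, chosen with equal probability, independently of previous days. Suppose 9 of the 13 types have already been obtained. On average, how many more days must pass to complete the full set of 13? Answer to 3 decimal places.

Starting from 9 distinct types, each trial gives a new one with probability (13−i)/13 when i types are held, so the wait for the next new type is 13/(13−i).
E = 13/4 + 13/3 + 13/2 + 13/1 = 325/12 ≈ 27.083.

27.083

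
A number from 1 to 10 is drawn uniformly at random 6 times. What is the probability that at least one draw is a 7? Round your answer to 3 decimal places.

P(no draw is a 7) = (9/10)^6 ≈ 0.531.
P(at least one) = 1 − 0.531 = 0.469.

0.469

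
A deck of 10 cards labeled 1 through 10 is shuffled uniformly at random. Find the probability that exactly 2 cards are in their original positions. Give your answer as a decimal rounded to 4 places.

Choose which 2 of the 10 are fixed: C(10,2) = 45 ways.
The remaining 8 must have no fixed point: D(8) = 14833.
P = 45·14833/3628800 = 2119/11520 ≈ 0.1839.

0.1839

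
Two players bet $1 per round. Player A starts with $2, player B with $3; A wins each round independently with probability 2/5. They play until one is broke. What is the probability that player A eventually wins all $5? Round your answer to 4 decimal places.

Let r = q/p = (3/5)/(2/5) = 3/2. The recurrence P(i) = p·P(i+1) + q·P(i−1) with P(0)=0, P(5)=1 gives P(i) = (1 − r^i)/(1 − r^5).
P(2) = (1 − (3/2)^2) / (1 − (3/2)^5) = 40/211 ≈ 0.1896.

0.1896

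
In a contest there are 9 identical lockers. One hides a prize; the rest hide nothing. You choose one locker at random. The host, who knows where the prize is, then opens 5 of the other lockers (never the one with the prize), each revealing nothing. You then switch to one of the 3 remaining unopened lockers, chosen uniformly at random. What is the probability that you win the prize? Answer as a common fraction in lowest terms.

Your original locker holds the prize with probability 1/9, so the other 8 collectively hold it with probability 8/9.
The host can always find 5 empty lockers to open, so the reveals don't change that 8/9; it is now spread over the 3 remaining unopened lockers.
P(win by switching) = (8/9) · (1/3) = 8/27.

8/27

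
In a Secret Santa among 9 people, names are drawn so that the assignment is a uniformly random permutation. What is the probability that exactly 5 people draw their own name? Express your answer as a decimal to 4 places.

Choose which 5 of the 9 are fixed: C(9,5) = 126 ways.
The remaining 4 must have no fixed point: D(4) = 9.
P = 126·9/362880 = 1/320 ≈ 0.0031.

0.0031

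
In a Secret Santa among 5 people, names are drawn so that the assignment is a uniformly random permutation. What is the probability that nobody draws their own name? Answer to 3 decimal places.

0.367

This is the derangement probability: permutations of 5 with no fixed point.
D(5) = 5! · (1 − 1/1! + 1/2! − ··· + (−1)^5/5!) = 44.
P = 44/120 = 11/30 ≈ 0.367.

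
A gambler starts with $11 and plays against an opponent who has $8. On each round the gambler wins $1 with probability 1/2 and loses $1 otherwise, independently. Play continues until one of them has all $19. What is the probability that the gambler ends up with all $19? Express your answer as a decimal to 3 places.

0.579

With a fair step, P(i) = ½P(i−1) + ½P(i+1) with P(0)=0, P(19)=1 has the linear solution P(i) = i/19.
P(11) = 11/19 ≈ 0.579.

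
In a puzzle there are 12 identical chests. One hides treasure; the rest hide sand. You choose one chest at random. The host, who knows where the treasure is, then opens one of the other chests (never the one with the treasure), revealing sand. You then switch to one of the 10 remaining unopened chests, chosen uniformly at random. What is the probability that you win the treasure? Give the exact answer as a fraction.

Your original chest holds the treasure with probability 1/12, so the other 11 collectively hold it with probability 11/12.
The host can always find an empty chest to open, so this doesn't change that 11/12; it is now spread over the 10 remaining unopened chests.
P(win by switching) = (11/12) · (1/10) = 11/120.

11/120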